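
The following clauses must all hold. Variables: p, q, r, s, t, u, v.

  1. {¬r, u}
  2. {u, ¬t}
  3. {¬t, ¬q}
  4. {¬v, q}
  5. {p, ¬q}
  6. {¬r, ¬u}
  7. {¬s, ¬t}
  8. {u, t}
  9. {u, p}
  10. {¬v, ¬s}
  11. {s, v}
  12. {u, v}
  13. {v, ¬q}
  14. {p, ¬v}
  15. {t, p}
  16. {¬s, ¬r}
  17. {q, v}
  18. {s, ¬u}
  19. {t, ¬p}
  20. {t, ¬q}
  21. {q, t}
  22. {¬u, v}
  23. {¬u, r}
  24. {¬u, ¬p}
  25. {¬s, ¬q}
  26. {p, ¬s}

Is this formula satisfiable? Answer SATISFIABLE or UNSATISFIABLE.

u = True:
  propagation gives r=False; an empty clause results — contradiction.
u = False:
  propagation gives r=False, t=False; an empty clause results — contradiction.
Every branch closes, so no satisfying assignment exists.

UNSATISFIABLE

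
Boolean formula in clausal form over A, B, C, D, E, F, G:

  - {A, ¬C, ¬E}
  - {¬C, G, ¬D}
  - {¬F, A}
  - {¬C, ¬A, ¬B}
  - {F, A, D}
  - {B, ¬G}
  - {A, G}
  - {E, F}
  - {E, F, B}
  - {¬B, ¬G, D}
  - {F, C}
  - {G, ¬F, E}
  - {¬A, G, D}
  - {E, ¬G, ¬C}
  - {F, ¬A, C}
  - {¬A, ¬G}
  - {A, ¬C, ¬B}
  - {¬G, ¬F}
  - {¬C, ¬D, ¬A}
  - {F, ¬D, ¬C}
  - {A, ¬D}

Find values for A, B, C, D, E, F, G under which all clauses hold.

A=T, B=F, C=F, D=T, E=T, F=T, G=F

Check each clause:
  1. {¬C, ¬E, A} — A is true.
  2. {¬D, ¬C, G} — ¬C is true.
  3. {¬F, A} — A is true.
  4. {¬C, ¬B, ¬A} — ¬C is true.
  5. {F, D, A} — A is true.
  6. {B, ¬G} — ¬G is true.
  7. {G, A} — A is true.
  8. {F, E} — E is true.
  9. {F, E, B} — E is true.
  10. {¬G, D, ¬B} — ¬G is true.
  11. {C, F} — F is true.
  12. {E, ¬F, G} — E is true.
  13. {D, ¬A, G} — D is true.
  14. {¬G, ¬C, E} — ¬G is true.
  15. {C, F, ¬A} — F is true.
  16. {¬A, ¬G} — ¬G is true.
  17. {¬B, A, ¬C} — A is true.
  18. {¬G, ¬F} — ¬G is true.
  19. {¬A, ¬D, ¬C} — ¬C is true.
  20. {¬D, F, ¬C} — ¬C is true.
  21. {A, ¬D} — A is true.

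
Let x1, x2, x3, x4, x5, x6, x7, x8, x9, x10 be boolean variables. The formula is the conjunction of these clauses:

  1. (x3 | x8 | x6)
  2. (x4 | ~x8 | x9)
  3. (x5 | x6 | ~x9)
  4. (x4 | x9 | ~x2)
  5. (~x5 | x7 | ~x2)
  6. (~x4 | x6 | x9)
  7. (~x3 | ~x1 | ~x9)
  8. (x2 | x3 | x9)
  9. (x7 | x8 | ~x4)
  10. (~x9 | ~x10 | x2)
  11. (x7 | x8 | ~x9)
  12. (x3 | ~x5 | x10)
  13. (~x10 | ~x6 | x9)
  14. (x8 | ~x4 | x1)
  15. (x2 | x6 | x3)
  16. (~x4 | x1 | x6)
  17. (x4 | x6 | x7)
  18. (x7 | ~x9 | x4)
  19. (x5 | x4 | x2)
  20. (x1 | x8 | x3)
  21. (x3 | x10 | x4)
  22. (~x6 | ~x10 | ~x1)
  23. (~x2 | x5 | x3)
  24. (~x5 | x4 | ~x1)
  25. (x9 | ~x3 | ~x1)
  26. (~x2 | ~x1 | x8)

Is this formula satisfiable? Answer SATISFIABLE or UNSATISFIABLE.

SATISFIABLE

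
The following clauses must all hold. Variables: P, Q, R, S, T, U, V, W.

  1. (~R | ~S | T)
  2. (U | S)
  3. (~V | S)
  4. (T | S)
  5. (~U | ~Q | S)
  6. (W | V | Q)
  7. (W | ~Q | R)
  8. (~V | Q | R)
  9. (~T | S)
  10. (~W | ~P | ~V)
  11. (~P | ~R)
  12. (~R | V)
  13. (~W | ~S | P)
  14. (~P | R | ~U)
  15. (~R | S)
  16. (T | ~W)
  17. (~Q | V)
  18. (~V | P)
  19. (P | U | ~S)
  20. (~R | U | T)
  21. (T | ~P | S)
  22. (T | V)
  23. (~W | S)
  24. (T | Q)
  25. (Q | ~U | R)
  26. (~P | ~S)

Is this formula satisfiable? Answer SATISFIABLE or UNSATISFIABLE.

UNSATISFIABLE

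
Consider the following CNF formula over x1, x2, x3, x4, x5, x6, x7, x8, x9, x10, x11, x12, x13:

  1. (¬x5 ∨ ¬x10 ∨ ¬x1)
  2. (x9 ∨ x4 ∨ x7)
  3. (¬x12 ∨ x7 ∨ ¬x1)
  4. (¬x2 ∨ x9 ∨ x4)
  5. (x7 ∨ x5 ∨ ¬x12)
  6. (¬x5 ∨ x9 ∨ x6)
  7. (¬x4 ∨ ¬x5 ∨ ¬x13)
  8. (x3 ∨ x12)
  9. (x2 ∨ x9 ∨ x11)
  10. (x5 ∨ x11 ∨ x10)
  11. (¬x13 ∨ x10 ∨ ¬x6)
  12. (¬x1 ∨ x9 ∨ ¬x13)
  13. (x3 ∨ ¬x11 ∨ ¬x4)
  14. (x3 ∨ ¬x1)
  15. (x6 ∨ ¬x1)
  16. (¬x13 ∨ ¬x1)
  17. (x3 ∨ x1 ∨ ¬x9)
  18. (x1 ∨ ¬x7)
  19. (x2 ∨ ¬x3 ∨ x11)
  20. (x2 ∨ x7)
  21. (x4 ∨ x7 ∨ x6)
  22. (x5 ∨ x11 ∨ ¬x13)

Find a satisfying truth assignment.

x1=True, x2=False, x3=True, x4=True, x5=False, x6=True, x7=True, x8=True, x9=True, x10=False, x11=True, x12=False, x13=False

Pure literal: x13 appears only negated; assign x13 = False.
Set x1 = True and propagate.
  then x3 is forced to True.
  then x6 is forced to True.
Branch on x2: take x2 = False.
  then x11 is forced to True.
  then x7 is forced to True.
The remaining clauses are satisfied by x4 = True, x5 = False, x8 = True, x9 = True, x10 = False, x12 = False.
Every clause has at least one true literal under this assignment.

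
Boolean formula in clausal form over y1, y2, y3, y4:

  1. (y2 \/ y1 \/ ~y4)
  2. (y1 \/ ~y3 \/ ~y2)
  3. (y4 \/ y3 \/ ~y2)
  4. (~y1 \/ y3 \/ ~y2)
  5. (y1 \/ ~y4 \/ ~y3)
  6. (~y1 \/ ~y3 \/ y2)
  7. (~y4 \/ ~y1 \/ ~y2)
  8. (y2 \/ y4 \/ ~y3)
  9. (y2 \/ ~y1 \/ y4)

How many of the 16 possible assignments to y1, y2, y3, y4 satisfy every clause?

Satisfying assignments:
  y1=0 y2=0 y3=0 y4=0
  y1=0 y2=1 y3=0 y4=1
  y1=1 y2=0 y3=0 y4=1
  y1=1 y2=1 y3=1 y4=0
Count: 4.

4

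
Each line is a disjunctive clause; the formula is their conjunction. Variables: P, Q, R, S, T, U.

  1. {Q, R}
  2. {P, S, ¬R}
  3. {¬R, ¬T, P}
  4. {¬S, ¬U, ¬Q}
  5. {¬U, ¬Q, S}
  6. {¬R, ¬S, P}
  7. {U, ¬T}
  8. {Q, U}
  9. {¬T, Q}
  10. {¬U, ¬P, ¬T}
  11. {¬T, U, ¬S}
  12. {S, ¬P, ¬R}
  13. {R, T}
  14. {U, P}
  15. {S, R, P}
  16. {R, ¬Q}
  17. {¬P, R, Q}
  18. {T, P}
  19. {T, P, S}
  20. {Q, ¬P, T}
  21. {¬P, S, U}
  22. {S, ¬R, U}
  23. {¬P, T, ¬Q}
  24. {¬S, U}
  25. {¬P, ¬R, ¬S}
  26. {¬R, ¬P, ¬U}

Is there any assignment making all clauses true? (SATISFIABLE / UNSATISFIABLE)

UNSATISFIABLE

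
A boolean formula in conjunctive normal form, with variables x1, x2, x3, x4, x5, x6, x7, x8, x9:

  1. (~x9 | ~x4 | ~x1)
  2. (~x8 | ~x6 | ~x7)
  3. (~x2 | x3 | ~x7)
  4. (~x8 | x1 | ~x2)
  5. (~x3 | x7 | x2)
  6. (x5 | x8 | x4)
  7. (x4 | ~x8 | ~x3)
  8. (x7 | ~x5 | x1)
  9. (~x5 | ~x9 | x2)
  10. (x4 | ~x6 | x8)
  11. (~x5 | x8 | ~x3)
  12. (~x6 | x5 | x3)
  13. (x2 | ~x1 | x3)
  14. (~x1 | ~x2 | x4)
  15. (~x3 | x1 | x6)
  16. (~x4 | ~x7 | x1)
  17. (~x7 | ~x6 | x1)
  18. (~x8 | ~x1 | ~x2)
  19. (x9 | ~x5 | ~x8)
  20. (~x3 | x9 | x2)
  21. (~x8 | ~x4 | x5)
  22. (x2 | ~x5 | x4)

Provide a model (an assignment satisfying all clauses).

x1=True, x2=True, x3=False, x4=True, x5=True, x6=False, x7=False, x8=False, x9=False

Check each clause:
  1. (~x4 | ~x1 | ~x9) — ~x9 is true.
  2. (~x7 | ~x8 | ~x6) — ~x8 is true.
  3. (~x7 | x3 | ~x2) — ~x7 is true.
  4. (~x8 | x1 | ~x2) — ~x8 is true.
  5. (x2 | ~x3 | x7) — x2 is true.
  6. (x4 | x5 | x8) — x4 is true.
  7. (x4 | ~x3 | ~x8) — ~x8 is true.
  8. (~x5 | x7 | x1) — x1 is true.
  9. (~x5 | ~x9 | x2) — x2 is true.
  10. (x4 | ~x6 | x8) — ~x6 is true.
  11. (~x5 | ~x3 | x8) — ~x3 is true.
  12. (x3 | ~x6 | x5) — ~x6 is true.
  13. (~x1 | x3 | x2) — x2 is true.
  14. (~x2 | ~x1 | x4) — x4 is true.
  15. (x6 | ~x3 | x1) — x1 is true.
  16. (x1 | ~x4 | ~x7) — ~x7 is true.
  17. (~x6 | x1 | ~x7) — x1 is true.
  18. (~x8 | ~x2 | ~x1) — ~x8 is true.
  19. (~x8 | x9 | ~x5) — ~x8 is true.
  20. (x9 | ~x3 | x2) — x2 is true.
  21. (~x8 | x5 | ~x4) — ~x8 is true.
  22. (x2 | x4 | ~x5) — x2 is true.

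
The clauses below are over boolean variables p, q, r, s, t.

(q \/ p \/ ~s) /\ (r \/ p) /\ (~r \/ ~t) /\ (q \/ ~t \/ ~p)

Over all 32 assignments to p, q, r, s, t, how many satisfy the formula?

Split on p, then q.
  p=T, q=T: s free; 3 ways for (r,t) × 2^1 = 6.
  p=T, q=F: remaining (r,s,t) ∈ {(F,F,F); (F,T,F); (T,F,F); (T,T,F)} — 4.
  p=F, q=T: remaining (r,s,t) ∈ {(T,F,F); (T,T,F)} — 2.
  p=F, q=F: remaining (r,s,t) ∈ {(T,F,F)} — 1.
Total: 6 + 4 + 2 + 1 = 13.

13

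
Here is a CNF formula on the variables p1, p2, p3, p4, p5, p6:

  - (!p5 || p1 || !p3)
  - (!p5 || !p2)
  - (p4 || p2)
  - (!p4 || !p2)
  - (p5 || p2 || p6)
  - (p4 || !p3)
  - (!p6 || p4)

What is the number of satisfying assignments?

Split on p2, then p4.
  p2=1, p4=1: a clause becomes empty — 0.
  p2=1, p4=0: remaining (p1,p3,p5,p6) ∈ {(0,0,0,0); (1,0,0,0)} — 2.
  p2=0, p4=1: 10 of the 16 assignments to (p1,p3,p5,p6) work.
  p2=0, p4=0: a clause becomes empty — 0.
Total: 0 + 2 + 10 + 0 = 12.

12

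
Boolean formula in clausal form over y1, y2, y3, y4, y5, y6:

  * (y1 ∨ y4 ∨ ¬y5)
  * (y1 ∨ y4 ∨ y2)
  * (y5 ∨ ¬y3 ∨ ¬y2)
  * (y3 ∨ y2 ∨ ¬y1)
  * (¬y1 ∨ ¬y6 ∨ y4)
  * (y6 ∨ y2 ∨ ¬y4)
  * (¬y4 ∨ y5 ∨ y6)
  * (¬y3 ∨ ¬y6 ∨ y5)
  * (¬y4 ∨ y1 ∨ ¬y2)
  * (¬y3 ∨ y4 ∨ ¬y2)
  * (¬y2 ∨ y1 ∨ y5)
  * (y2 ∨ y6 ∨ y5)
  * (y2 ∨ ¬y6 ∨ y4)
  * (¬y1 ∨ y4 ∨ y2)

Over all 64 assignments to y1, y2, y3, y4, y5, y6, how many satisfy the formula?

11

Case analysis on y2 and y4:
  y2=T, y4=T: 5 of the 16 assignments to (y1,y3,y5,y6) work.
  y2=T, y4=F: remaining (y1,y3,y5,y6) ∈ {(T,F,F,F); (T,F,T,F)} — 2.
  y2=F, y4=T: remaining (y1,y3,y5,y6) ∈ {(F,F,F,T); (F,F,T,T); (F,T,T,T); (T,T,T,T)} — 4.
  y2=F, y4=F: a clause becomes empty — 0.
Total: 5 + 2 + 4 + 0 = 11.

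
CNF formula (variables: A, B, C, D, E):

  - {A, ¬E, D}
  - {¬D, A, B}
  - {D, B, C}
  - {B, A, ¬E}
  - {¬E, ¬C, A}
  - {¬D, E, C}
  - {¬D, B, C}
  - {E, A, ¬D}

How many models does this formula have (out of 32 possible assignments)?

15

Case analysis on D and A:
  D=T, A=T: 5 of the 8 assignments to (B,C,E) work.
  D=T, A=F: remaining (B,C,E) ∈ {(T,F,T)} — 1.
  D=F, A=T: E free; 3 ways for (B,C) × 2^1 = 6.
  D=F, A=F: remaining (B,C,E) ∈ {(F,T,F); (T,F,F); (T,T,F)} — 3.
Total: 5 + 1 + 6 + 3 = 15.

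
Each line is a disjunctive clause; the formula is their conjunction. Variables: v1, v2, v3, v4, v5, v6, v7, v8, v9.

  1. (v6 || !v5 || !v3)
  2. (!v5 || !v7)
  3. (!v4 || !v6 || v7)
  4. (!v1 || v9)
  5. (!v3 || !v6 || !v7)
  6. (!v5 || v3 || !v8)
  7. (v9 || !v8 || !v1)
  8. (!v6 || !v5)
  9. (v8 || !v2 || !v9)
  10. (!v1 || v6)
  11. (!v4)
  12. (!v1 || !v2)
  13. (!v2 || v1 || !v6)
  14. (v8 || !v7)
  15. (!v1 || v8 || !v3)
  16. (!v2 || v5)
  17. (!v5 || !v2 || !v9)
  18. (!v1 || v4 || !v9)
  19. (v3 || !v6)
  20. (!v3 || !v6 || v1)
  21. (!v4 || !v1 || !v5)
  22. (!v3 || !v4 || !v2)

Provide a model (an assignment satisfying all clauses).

v1 = F, v2 = F, v3 = T, v4 = F, v5 = F, v6 = F, v7 = T, v8 = T, v9 = F

Check each clause:
  1. (!v5 || !v3 || v6) — !v5 is true.
  2. (!v5 || !v7) — !v5 is true.
  3. (v7 || !v4 || !v6) — !v6 is true.
  4. (v9 || !v1) — !v1 is true.
  5. (!v7 || !v6 || !v3) — !v6 is true.
  6. (!v5 || v3 || !v8) — v3 is true.
  7. (!v1 || !v8 || v9) — !v1 is true.
  8. (!v6 || !v5) — !v6 is true.
  9. (!v9 || !v2 || v8) — v8 is true.
  10. (!v1 || v6) — !v1 is true.
  11. (!v4) — !v4 is true.
  12. (!v2 || !v1) — !v2 is true.
  13. (v1 || !v2 || !v6) — !v6 is true.
  14. (!v7 || v8) — v8 is true.
  15. (!v3 || !v1 || v8) — v8 is true.
  16. (v5 || !v2) — !v2 is true.
  17. (!v9 || !v5 || !v2) — !v5 is true.
  18. (!v9 || v4 || !v1) — !v1 is true.
  19. (v3 || !v6) — !v6 is true.
  20. (!v3 || !v6 || v1) — !v6 is true.
  21. (!v1 || !v4 || !v5) — !v5 is true.
  22. (!v4 || !v2 || !v3) — !v4 is true.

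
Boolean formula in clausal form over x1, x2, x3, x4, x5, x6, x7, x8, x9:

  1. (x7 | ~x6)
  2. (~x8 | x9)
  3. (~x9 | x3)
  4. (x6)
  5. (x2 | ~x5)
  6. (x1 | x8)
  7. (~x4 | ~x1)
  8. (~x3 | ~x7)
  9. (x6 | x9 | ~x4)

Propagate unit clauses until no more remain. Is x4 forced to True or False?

False

(x6) is a unit clause: x6 = True.
(x7 | ~x6): since x6 = True, the clause reduces to (x7). x7 = True.
From (~x7 | ~x3) and x7 = True: x3 = False.
(x3 | ~x9) with x3 = False leaves only ~x9, so x9 = False.
(~x8 | x9) with x9 = False leaves only ~x8, so x8 = False.
In (x1 | x8), x8 is now false; x1 must hold, so x1 = True.
(~x1 | ~x4) with x1 = True leaves only ~x4, so x4 = False.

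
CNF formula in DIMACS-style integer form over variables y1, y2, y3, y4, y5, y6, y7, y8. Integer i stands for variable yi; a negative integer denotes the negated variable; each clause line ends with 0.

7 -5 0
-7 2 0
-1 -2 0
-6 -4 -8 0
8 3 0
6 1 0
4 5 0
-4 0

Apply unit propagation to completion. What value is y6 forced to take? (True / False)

(~y4) stands alone — y4 = False.
In (y5 | y4), y4 is now false; y5 must hold, so y5 = True.
(y7 | ~y5) with y5 = True leaves only y7, so y7 = True.
In (y2 | ~y7), ~y7 is now false; y2 must hold, so y2 = True.
(~y2 | ~y1) with y2 = True leaves only ~y1, so y1 = False.
In (y6 | y1), y1 is now false; y6 must hold, so y6 = True.

True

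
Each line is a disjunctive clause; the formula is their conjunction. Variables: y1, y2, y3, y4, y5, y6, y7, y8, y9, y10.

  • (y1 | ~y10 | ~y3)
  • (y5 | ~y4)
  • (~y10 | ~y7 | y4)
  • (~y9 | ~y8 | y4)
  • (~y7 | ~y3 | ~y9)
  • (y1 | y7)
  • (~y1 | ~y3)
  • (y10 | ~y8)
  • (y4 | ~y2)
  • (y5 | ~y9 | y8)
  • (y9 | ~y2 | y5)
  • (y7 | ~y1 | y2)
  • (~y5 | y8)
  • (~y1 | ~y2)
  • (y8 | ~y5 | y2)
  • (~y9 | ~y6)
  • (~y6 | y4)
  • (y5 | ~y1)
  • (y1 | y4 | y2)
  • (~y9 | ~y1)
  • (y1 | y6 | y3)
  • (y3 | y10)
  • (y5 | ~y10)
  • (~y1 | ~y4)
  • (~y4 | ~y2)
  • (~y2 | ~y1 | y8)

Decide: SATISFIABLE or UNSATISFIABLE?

Try y1 = False.
  then y7 is forced to True.
Branch on y2: take y2 = False.
  then y4 is forced to True.
  then y5 is forced to True.
  then y8 is forced to True.
  then y10 is forced to True.
  then y3 is forced to False.
  then y6 is forced to True.
  then y9 is forced to False.
So y1=0, y2=0, y3=0, y4=1, y5=1, y6=1, y7=1, y8=1, y9=0, y10=1 is a satisfying assignment.

SATISFIABLE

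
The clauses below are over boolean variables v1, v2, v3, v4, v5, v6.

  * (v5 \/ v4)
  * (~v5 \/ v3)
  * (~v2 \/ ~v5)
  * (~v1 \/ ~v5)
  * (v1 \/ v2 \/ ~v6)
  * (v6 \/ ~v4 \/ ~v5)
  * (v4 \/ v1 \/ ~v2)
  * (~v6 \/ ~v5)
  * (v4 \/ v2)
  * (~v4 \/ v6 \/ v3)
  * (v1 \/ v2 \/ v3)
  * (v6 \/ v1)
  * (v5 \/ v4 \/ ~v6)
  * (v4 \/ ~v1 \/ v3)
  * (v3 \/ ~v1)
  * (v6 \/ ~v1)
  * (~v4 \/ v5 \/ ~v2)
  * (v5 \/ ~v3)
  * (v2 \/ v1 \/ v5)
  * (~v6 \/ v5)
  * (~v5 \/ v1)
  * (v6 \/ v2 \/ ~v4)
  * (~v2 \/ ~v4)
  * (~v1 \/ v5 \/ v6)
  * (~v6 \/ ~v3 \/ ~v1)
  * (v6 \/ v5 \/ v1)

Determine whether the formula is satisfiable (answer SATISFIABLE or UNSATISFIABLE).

UNSATISFIABLE

v5 = True:
  propagation gives v3=True, v2=False, v1=False; an empty clause results — contradiction.
v5 = False:
  propagation gives v4=True, v2=False, v3=False, v6=True; an empty clause results — contradiction.
Every branch closes, so no satisfying assignment exists.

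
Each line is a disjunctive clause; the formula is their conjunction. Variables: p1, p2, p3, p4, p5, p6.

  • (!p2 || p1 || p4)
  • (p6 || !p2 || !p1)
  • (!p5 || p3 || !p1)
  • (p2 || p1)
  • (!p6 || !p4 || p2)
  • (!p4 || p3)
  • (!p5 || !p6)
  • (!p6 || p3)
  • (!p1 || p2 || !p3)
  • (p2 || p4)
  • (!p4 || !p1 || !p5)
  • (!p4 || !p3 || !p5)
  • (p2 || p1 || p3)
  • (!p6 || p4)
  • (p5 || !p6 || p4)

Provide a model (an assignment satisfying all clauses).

p1 = True, p2 = True, p3 = True, p4 = True, p5 = False, p6 = True

Check each clause:
  1. (p4 || !p2 || p1) — p1 is true.
  2. (!p2 || p6 || !p1) — p6 is true.
  3. (!p5 || p3 || !p1) — p3 is true.
  4. (p2 || p1) — p1 is true.
  5. (p2 || !p4 || !p6) — p2 is true.
  6. (p3 || !p4) — p3 is true.
  7. (!p6 || !p5) — !p5 is true.
  8. (p3 || !p6) — p3 is true.
  9. (!p1 || !p3 || p2) — p2 is true.
  10. (p2 || p4) — p2 is true.
  11. (!p5 || !p1 || !p4) — !p5 is true.
  12. (!p4 || !p3 || !p5) — !p5 is true.
  13. (p2 || p1 || p3) — p1 is true.
  14. (!p6 || p4) — p4 is true.
  15. (!p6 || p5 || p4) — p4 is true.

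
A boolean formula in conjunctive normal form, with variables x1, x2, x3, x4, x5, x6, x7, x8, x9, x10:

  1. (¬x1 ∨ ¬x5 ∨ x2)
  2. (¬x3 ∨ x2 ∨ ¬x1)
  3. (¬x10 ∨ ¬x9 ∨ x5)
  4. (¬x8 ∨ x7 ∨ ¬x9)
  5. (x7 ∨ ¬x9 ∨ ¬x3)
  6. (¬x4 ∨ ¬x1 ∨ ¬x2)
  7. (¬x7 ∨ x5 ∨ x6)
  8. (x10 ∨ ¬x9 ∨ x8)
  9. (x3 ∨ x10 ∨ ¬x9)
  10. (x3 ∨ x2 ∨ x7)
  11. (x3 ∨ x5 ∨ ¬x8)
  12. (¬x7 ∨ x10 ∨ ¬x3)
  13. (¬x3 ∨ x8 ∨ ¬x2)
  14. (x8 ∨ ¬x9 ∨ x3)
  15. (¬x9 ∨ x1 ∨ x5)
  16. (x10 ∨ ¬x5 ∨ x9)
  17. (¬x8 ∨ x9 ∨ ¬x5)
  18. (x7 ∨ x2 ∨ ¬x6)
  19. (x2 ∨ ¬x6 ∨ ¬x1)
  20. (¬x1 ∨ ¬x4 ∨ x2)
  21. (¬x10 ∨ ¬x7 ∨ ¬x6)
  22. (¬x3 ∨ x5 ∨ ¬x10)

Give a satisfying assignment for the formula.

x1 = 1, x2 = 1, x3 = 0, x4 = 0, x5 = 1, x6 = 0, x7 = 1, x8 = 1, x9 = 1, x10 = 1

Pure literal: x4 appears only negated; assign x4 = False.
Set x1 = True and propagate.
Set x2 = True and propagate.
Branch on x3: take x3 = False.
The remaining clauses are satisfied by x5 = True, x6 = False, x7 = True, x8 = True, x9 = True, x10 = True.
Every clause has at least one true literal under this assignment.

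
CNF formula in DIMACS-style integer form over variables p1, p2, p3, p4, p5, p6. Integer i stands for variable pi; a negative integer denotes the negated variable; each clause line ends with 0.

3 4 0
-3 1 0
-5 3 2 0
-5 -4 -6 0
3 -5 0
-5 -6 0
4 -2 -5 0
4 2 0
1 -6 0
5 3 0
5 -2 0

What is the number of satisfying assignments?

Satisfying assignments:
  p1=1 p2=0 p3=1 p4=1 p5=0 p6=0
  p1=1 p2=0 p3=1 p4=1 p5=0 p6=1
  p1=1 p2=0 p3=1 p4=1 p5=1 p6=0
  p1=1 p2=1 p3=1 p4=1 p5=1 p6=0
Count: 4.

4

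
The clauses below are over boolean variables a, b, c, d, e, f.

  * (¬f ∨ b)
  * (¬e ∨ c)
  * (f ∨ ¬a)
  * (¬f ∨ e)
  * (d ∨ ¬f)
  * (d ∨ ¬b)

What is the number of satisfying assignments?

Split on f, then b.
  f=T, b=T: remaining (a,c,d,e) ∈ {(F,T,T,T); (T,T,T,T)} — 2.
  f=T, b=F: a clause becomes empty — 0.
  f=F, b=T: remaining (a,c,d,e) ∈ {(F,F,T,F); (F,T,T,F); (F,T,T,T)} — 3.
  f=F, b=F: d free; 3 ways for (a,c,e) × 2^1 = 6.
Total: 2 + 0 + 3 + 6 = 11.

11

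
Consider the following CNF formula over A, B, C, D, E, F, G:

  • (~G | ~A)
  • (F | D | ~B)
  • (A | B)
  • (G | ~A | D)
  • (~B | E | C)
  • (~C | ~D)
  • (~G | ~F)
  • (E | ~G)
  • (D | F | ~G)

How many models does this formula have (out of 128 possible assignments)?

12

Split on G, then D.
  G=1, D=1: remaining (A,B,C,E,F) ∈ {(0,1,0,1,0)} — 1.
  G=1, D=0: a clause becomes empty — 0.
  G=0, D=1: F free; 4 ways for (A,B,C,E) × 2^1 = 8.
  G=0, D=0: remaining (A,B,C,E,F) ∈ {(0,1,0,1,1); (0,1,1,0,1); (0,1,1,1,1)} — 3.
Total: 1 + 0 + 8 + 3 = 12.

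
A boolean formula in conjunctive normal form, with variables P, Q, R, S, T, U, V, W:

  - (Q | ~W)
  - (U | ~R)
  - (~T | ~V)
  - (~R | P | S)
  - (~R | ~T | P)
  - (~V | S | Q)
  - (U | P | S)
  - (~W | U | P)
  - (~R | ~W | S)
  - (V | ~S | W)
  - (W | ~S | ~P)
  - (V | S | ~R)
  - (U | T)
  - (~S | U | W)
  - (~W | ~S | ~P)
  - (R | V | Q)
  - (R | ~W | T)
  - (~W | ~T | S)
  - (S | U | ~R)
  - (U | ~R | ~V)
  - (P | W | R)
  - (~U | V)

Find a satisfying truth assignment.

P=F, Q=T, R=T, S=T, T=F, U=T, V=T, W=T

Pure literal: Q appears only positively; assign Q = True.
Try P = False.
For the remaining variables, R = True, S = True, T = False, U = True, V = True, W = True works.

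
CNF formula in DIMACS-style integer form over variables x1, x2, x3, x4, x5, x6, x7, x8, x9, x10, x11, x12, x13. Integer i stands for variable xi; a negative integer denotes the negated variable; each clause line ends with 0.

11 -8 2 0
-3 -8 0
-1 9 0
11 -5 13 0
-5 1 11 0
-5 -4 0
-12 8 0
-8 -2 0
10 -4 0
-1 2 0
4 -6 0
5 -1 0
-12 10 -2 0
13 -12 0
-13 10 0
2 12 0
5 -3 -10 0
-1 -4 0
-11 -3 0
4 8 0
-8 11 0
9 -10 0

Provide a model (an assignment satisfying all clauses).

x1=0  x2=1  x3=0  x4=1  x5=0  x6=0  x7=0  x8=0  x9=1  x10=1  x11=1  x12=0  x13=1

Check each clause:
  1. (NOT x8 OR x11 OR x2) — NOT x8 is true.
  2. (NOT x3 OR NOT x8) — NOT x8 is true.
  3. (x9 OR NOT x1) — x9 is true.
  4. (x13 OR x11 OR NOT x5) — x11 is true.
  5. (NOT x5 OR x1 OR x11) — x11 is true.
  6. (NOT x5 OR NOT x4) — NOT x5 is true.
  7. (x8 OR NOT x12) — NOT x12 is true.
  8. (NOT x8 OR NOT x2) — NOT x8 is true.
  9. (NOT x4 OR x10) — x10 is true.
  10. (NOT x1 OR x2) — x2 is true.
  11. (NOT x6 OR x4) — NOT x6 is true.
  12. (x5 OR NOT x1) — NOT x1 is true.
  13. (NOT x2 OR NOT x12 OR x10) — x10 is true.
  14. (x13 OR NOT x12) — NOT x12 is true.
  15. (NOT x13 OR x10) — x10 is true.
  16. (x2 OR x12) — x2 is true.
  17. (NOT x3 OR NOT x10 OR x5) — NOT x3 is true.
  18. (NOT x4 OR NOT x1) — NOT x1 is true.
  19. (NOT x11 OR NOT x3) — NOT x3 is true.
  20. (x8 OR x4) — x4 is true.
  21. (x11 OR NOT x8) — NOT x8 is true.
  22. (NOT x10 OR x9) — x9 is true.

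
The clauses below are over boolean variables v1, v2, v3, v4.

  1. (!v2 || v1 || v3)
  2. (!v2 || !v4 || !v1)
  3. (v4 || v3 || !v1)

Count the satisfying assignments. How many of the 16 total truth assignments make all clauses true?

Split on v1, then v2.
  v1=T, v2=T: remaining (v3,v4) ∈ {(T,F)} — 1.
  v1=T, v2=F: remaining (v3,v4) ∈ {(F,T); (T,F); (T,T)} — 3.
  v1=F, v2=T: remaining (v3,v4) ∈ {(T,F); (T,T)} — 2.
  v1=F, v2=F: remaining (v3,v4) ∈ {(F,F); (F,T); (T,F); (T,T)} — 4.
Total: 1 + 3 + 2 + 4 = 10.

10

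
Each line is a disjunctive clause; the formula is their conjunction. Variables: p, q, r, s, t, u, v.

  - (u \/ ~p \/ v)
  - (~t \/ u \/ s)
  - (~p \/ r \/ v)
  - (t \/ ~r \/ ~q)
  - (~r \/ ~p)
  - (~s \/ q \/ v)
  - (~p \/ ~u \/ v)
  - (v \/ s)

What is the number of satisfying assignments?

44

Case analysis on v and p:
  v=1, p=1: q free; 7 ways for (r,s,t,u) × 2^1 = 14.
  v=1, p=0: 24 of the 32 assignments to (q,r,s,t,u) work.
  v=0, p=1: a clause becomes empty — 0.
  v=0, p=0: u free; 3 ways for (q,r,s,t) × 2^1 = 6.
Total: 14 + 24 + 0 + 6 = 44.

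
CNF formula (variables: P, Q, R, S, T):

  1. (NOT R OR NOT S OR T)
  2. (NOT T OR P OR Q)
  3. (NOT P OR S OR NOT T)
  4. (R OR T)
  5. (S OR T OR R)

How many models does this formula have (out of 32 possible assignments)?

12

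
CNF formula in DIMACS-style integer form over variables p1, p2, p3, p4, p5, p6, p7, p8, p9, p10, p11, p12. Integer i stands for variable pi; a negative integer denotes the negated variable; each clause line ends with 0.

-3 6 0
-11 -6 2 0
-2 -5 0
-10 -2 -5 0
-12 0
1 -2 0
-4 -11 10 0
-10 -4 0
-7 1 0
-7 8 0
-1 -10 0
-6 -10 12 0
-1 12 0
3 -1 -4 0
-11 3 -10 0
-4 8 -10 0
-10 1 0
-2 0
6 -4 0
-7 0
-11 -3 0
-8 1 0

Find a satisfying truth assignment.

p1=0, p2=0, p3=0, p4=0, p5=0, p6=0, p7=0, p8=0, p9=1, p10=0, p11=0, p12=0

(¬p12) is a unit clause, so p12 = False.
(¬p1) is a unit clause, so p1 = False.
(¬p2) is a unit clause, so p2 = False.
The clause (¬p7) is unit: p7 must be False.
Unit propagation: (¬p10) forces p10 = False.
Unit propagation: (¬p8) forces p8 = False.
p3 occurs only negated in the remaining clauses — set p3 = False.
Pure literal: p4 appears only negated; assign p4 = False.
Set p6 = False and propagate.
p5, p9, p11 are now unconstrained; take p5 = False, p9 = True, p11 = False.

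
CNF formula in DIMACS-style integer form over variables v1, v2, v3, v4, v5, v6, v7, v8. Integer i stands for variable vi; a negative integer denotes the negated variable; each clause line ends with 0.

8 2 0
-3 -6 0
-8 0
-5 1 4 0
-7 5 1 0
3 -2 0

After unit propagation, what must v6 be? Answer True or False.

False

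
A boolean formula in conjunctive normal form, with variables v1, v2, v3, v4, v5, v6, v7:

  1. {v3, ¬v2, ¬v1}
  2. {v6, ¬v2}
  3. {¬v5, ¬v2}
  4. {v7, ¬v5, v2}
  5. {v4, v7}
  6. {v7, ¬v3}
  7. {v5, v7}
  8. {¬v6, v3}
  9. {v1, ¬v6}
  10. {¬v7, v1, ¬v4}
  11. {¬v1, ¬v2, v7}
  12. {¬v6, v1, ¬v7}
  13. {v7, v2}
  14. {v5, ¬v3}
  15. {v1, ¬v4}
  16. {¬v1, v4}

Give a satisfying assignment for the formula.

v1=F  v2=F  v3=T  v4=F  v5=T  v6=F  v7=T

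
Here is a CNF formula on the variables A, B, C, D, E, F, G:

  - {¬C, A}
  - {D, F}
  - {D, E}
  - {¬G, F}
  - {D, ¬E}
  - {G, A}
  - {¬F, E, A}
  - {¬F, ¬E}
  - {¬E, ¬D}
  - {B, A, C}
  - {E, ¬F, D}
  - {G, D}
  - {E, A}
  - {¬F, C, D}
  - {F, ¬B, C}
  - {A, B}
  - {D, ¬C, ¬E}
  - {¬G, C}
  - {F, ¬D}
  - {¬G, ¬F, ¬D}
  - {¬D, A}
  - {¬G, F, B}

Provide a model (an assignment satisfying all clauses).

A = T, B = F, C = T, D = T, E = F, F = T, G = F

Pure literal: A appears only positively; assign A = True.
Set B = False and propagate.
The remaining clauses are satisfied by C = True, D = True, E = False, F = True, G = False.
Every clause has at least one true literal under this assignment.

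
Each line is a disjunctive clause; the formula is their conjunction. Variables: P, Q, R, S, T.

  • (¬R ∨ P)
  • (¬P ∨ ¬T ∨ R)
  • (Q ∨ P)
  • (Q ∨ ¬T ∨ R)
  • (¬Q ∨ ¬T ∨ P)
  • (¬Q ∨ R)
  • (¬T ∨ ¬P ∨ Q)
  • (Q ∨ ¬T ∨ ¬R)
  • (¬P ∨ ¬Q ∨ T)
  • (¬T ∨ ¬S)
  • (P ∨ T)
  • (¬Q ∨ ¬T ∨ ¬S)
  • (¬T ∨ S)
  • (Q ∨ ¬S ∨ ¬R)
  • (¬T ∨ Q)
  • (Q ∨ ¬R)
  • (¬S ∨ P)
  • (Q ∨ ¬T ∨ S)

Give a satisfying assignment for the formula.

P = True  Q = False  R = False  S = True  T = False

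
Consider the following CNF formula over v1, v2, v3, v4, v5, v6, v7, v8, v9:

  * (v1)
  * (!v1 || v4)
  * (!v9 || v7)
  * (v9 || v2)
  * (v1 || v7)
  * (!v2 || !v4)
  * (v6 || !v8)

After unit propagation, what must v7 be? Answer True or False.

True

(v1) stands alone — v1 = True.
(!v1 || v4): since v1 = True, the clause reduces to (v4). v4 = True.
(!v4 || !v2): since v4 = True, the clause reduces to (!v2). v2 = False.
In (v2 || v9), v2 is now false; v9 must hold, so v9 = True.
From (v7 || !v9) and v9 = True: v7 = True.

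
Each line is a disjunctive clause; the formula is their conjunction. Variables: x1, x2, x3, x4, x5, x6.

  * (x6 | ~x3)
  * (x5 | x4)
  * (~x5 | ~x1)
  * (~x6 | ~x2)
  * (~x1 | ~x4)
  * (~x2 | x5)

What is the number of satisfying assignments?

11

Split on x5, then x1.
  x5=1, x1=1: a clause becomes empty — 0.
  x5=1, x1=0: x4 free; 4 ways for (x2,x3,x6) × 2^1 = 8.
  x5=0, x1=1: a clause becomes empty — 0.
  x5=0, x1=0: remaining (x2,x3,x4,x6) ∈ {(0,0,1,0); (0,0,1,1); (0,1,1,1)} — 3.
Total: 0 + 8 + 0 + 3 = 11.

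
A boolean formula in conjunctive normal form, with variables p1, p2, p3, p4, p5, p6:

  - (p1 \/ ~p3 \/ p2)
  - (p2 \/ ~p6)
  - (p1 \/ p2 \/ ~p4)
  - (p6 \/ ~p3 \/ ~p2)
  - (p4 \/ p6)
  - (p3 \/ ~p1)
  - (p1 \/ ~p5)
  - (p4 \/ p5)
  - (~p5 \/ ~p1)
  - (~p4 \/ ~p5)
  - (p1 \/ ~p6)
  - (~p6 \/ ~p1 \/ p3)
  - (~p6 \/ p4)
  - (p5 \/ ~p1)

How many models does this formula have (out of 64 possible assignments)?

1

The models are:
  p1=F p2=T p3=F p4=T p5=F p6=F
That's 1 in total.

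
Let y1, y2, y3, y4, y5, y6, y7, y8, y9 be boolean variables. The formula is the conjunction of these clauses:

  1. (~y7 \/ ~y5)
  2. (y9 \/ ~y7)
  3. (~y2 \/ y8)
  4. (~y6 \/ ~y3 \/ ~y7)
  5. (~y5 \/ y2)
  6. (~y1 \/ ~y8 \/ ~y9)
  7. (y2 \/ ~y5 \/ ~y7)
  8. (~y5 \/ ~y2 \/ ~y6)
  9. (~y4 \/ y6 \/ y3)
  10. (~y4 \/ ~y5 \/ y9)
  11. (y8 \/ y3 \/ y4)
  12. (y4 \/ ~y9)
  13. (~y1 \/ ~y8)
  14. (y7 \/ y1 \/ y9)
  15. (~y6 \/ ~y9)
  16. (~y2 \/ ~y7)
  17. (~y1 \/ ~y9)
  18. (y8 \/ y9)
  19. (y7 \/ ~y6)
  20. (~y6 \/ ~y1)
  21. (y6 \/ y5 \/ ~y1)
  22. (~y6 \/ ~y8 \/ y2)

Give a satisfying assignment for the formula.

Set y1 = False and propagate.
The remaining clauses are satisfied by y2 = False, y3 = True, y4 = True, y5 = False, y6 = False, y7 = True, y8 = True, y9 = True.
Every clause has at least one true literal under this assignment.

y1=F  y2=F  y3=T  y4=T  y5=F  y6=F  y7=T  y8=T  y9=T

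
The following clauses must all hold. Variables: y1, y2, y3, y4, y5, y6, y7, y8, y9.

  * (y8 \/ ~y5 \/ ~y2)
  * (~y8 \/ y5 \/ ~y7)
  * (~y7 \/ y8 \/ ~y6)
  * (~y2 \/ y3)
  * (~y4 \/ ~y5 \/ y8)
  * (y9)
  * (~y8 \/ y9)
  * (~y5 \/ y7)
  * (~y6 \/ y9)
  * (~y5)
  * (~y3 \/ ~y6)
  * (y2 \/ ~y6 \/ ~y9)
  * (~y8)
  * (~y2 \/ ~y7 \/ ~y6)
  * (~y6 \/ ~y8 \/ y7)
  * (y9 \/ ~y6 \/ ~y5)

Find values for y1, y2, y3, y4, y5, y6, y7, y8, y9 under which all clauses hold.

The clause (y9) is unit: y9 must be True.
(~y5) is a unit clause, so y5 = False.
(~y8) is a unit clause, so y8 = False.
y6 occurs only negated in the remaining clauses — set y6 = False.
Pure literal: y7 appears only negated; assign y7 = False.
Set y2 = False and propagate.
y1, y3, y4 are now unconstrained; take y1 = True, y3 = True, y4 = True.
Every clause has at least one true literal under this assignment.
Check each clause:
  1. (~y2 \/ ~y5 \/ y8) — ~y5 is true.
  2. (y5 \/ ~y8 \/ ~y7) — ~y8 is true.
  3. (~y6 \/ ~y7 \/ y8) — ~y7 is true.
  4. (y3 \/ ~y2) — y3 is true.
  5. (~y4 \/ ~y5 \/ y8) — ~y5 is true.
  6. (y9) — y9 is true.
  7. (~y8 \/ y9) — ~y8 is true.
  8. (~y5 \/ y7) — ~y5 is true.
  9. (y9 \/ ~y6) — y9 is true.
  10. (~y5) — ~y5 is true.
  11. (~y6 \/ ~y3) — ~y6 is true.
  12. (~y6 \/ ~y9 \/ y2) — ~y6 is true.
  13. (~y8) — ~y8 is true.
  14. (~y7 \/ ~y2 \/ ~y6) — ~y7 is true.
  15. (y7 \/ ~y8 \/ ~y6) — ~y8 is true.
  16. (y9 \/ ~y6 \/ ~y5) — y9 is true.

y1=1  y2=0  y3=1  y4=1  y5=0  y6=0  y7=0  y8=0  y9=1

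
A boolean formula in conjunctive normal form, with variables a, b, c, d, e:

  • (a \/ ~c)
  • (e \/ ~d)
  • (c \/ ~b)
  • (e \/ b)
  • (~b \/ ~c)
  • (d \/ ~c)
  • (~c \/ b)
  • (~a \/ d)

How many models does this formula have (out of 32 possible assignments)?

3

The models are:
  a=F b=F c=F d=F e=T
  a=F b=F c=F d=T e=T
  a=T b=F c=F d=T e=T
That's 3 in total.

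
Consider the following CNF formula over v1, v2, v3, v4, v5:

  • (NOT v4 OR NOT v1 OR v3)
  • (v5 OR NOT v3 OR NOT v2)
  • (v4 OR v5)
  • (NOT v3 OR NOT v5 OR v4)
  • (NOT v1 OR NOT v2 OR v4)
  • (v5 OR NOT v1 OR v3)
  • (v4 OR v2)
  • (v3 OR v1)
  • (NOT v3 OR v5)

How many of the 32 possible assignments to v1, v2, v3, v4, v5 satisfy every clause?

4

The models are:
  v1=F v2=F v3=T v4=T v5=T
  v1=F v2=T v3=T v4=T v5=T
  v1=T v2=F v3=T v4=T v5=T
  v1=T v2=T v3=T v4=T v5=T
Count: 4.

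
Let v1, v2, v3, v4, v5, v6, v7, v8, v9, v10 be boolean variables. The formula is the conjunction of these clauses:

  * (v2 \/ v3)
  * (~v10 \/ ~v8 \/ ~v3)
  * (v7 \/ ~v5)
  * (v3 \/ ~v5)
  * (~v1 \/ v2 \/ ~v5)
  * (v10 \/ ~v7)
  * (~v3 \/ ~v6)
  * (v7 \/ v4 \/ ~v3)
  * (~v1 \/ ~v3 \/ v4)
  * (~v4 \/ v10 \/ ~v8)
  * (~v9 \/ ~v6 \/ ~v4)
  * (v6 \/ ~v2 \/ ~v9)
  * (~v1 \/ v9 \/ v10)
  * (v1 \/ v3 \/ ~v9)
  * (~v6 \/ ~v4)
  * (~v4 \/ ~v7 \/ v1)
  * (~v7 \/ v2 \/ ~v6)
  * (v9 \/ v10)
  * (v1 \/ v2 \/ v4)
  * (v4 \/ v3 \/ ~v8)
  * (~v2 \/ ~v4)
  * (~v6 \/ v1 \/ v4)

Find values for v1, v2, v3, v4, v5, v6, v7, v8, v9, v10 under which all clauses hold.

v1 = 1, v2 = 1, v3 = 0, v4 = 0, v5 = 0, v6 = 0, v7 = 1, v8 = 0, v9 = 0, v10 = 1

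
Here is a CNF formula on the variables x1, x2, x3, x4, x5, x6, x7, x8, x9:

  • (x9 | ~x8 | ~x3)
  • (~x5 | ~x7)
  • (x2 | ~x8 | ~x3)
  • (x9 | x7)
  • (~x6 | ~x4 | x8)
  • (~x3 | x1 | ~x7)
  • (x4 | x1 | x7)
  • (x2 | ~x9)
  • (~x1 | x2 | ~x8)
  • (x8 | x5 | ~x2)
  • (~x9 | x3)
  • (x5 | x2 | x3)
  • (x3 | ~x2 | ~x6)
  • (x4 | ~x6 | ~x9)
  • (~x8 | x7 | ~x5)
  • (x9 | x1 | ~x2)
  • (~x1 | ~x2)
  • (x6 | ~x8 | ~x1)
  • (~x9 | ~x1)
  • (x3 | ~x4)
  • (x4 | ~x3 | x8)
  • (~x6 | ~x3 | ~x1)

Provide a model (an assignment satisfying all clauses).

x1 = F, x2 = T, x3 = T, x4 = T, x5 = T, x6 = F, x7 = F, x8 = F, x9 = T

Branch on x1: take x1 = False.
Branch on x2: take x2 = True.
  then x9 is forced to True.
  then x3 is forced to True.
  then x7 is forced to False.
  then x4 is forced to True.
Branch on x5: take x5 = True.
  then x8 is forced to False.
  then x6 is forced to False.
Every clause has at least one true literal under this assignment.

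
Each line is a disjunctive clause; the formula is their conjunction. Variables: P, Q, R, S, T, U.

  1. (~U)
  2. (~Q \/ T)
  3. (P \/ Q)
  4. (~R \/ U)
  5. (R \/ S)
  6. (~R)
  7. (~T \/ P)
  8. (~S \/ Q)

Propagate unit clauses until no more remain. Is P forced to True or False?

(~U) is a unit clause: U = False.
In (~R \/ U), U is now false; ~R must hold, so R = False.
(R \/ S): since R = False, the clause reduces to (S). S = True.
In (~S \/ Q), ~S is now false; Q must hold, so Q = True.
(T \/ ~Q) with Q = True leaves only T, so T = True.
In (~T \/ P), ~T is now false; P must hold, so P = True.

True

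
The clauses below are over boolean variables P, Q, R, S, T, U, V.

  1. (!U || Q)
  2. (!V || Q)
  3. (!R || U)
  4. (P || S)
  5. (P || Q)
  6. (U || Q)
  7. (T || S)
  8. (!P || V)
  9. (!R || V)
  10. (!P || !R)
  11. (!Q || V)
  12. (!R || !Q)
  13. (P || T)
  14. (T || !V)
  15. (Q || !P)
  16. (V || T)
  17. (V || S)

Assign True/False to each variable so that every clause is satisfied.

R occurs only negated in the remaining clauses — set R = False.
Pure literal: T appears only positively; assign T = True.
Branch on P: take P = True.
  then V is forced to True.
  then Q is forced to True.
S, U are now unconstrained; take S = False, U = False.
Every clause has at least one true literal under this assignment.

P=True, Q=True, R=False, S=False, T=True, U=False, V=True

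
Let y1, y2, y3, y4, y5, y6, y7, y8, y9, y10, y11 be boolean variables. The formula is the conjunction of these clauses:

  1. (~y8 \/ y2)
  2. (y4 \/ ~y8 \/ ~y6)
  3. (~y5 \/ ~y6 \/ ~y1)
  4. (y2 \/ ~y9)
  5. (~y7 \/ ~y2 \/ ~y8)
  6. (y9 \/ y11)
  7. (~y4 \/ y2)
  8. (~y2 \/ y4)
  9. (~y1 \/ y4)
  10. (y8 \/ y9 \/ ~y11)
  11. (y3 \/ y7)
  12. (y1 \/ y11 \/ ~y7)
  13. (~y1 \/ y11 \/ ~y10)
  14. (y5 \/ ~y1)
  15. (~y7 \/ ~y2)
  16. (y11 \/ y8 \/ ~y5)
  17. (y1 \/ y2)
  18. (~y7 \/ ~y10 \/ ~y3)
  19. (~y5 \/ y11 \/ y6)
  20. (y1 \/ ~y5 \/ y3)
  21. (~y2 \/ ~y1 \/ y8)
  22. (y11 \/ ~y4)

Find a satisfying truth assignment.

y1 = 0  y2 = 1  y3 = 1  y4 = 1  y5 = 1  y6 = 1  y7 = 0  y8 = 0  y9 = 1  y10 = 0  y11 = 1

Check each clause:
  1. (y2 \/ ~y8) — ~y8 is true.
  2. (~y8 \/ y4 \/ ~y6) — ~y8 is true.
  3. (~y6 \/ ~y1 \/ ~y5) — ~y1 is true.
  4. (y2 \/ ~y9) — y2 is true.
  5. (~y2 \/ ~y8 \/ ~y7) — ~y8 is true.
  6. (y9 \/ y11) — y9 is true.
  7. (~y4 \/ y2) — y2 is true.
  8. (y4 \/ ~y2) — y4 is true.
  9. (y4 \/ ~y1) — y4 is true.
  10. (y8 \/ ~y11 \/ y9) — y9 is true.
  11. (y3 \/ y7) — y3 is true.
  12. (y1 \/ y11 \/ ~y7) — ~y7 is true.
  13. (~y10 \/ y11 \/ ~y1) — y11 is true.
  14. (~y1 \/ y5) — y5 is true.
  15. (~y7 \/ ~y2) — ~y7 is true.
  16. (y8 \/ ~y5 \/ y11) — y11 is true.
  17. (y1 \/ y2) — y2 is true.
  18. (~y10 \/ ~y3 \/ ~y7) — ~y7 is true.
  19. (y6 \/ ~y5 \/ y11) — y11 is true.
  20. (y3 \/ ~y5 \/ y1) — y3 is true.
  21. (~y1 \/ ~y2 \/ y8) — ~y1 is true.
  22. (~y4 \/ y11) — y11 is true.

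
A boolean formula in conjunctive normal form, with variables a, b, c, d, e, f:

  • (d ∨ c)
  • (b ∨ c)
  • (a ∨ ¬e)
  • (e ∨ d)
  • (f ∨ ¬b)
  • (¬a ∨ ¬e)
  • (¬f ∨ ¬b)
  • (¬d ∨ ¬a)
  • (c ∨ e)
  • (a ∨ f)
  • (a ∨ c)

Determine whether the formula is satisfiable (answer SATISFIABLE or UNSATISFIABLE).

SATISFIABLE

c occurs only positively in the remaining clauses — set c = True.
Try a = False.
  then e is forced to False.
  then d is forced to True.
  then f is forced to True.
  then b is forced to False.
Every clause has at least one true literal under this assignment.
So a=F  b=F  c=T  d=T  e=F  f=T is a satisfying assignment.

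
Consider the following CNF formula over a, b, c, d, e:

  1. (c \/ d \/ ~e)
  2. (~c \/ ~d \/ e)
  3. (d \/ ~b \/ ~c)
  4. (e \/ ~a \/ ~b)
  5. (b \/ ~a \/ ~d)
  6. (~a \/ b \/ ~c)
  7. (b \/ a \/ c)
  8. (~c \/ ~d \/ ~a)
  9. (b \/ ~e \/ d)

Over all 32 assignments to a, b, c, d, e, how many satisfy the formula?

8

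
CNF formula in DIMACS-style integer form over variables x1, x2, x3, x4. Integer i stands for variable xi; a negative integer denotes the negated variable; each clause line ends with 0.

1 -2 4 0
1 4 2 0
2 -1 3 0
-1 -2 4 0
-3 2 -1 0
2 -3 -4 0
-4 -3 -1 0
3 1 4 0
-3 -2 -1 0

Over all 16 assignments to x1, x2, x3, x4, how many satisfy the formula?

4

Satisfying assignments:
  x1=F x2=F x3=F x4=T
  x1=F x2=T x3=F x4=T
  x1=F x2=T x3=T x4=T
  x1=T x2=T x3=F x4=T
Count: 4.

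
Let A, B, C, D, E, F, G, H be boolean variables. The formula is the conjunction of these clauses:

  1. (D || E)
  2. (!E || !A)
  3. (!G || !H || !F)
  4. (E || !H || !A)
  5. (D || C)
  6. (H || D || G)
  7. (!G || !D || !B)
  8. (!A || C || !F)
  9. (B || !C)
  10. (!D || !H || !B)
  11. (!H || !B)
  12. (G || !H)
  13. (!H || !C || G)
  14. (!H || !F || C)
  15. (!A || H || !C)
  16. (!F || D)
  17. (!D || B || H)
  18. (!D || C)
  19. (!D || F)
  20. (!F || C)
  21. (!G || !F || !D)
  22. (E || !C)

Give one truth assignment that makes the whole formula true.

Pure literal: A appears only negated; assign A = False.
Try B = True.
  then H is forced to False.
The remaining clauses are satisfied by C = True, D = True, E = True, F = True, G = False.

A = F, B = T, C = T, D = T, E = T, F = T, G = F, H = F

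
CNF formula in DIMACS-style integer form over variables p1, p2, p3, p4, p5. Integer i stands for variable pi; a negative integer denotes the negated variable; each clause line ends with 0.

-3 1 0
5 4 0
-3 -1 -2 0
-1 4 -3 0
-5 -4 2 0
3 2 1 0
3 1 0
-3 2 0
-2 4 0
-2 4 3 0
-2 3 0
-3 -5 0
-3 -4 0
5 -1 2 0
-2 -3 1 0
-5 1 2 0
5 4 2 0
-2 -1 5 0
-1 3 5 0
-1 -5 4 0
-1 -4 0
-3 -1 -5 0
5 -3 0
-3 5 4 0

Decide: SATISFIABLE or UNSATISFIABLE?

p3 = True:
  propagation gives p1=True, p2=False; an empty clause results — contradiction.
p3 = False:
  propagation gives p1=True, p2=False, p5=True, p4=False; an empty clause results — contradiction.
Every branch closes, so no satisfying assignment exists.

UNSATISFIABLE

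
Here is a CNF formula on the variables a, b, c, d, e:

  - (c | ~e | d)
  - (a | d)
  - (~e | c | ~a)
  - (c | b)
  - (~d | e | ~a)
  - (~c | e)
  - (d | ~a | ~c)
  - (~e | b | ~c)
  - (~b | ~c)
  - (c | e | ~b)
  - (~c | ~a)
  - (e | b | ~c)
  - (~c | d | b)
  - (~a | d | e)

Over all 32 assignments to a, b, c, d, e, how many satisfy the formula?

The models are:
  a=0 b=1 c=0 d=1 e=1
That's 1 in total.

1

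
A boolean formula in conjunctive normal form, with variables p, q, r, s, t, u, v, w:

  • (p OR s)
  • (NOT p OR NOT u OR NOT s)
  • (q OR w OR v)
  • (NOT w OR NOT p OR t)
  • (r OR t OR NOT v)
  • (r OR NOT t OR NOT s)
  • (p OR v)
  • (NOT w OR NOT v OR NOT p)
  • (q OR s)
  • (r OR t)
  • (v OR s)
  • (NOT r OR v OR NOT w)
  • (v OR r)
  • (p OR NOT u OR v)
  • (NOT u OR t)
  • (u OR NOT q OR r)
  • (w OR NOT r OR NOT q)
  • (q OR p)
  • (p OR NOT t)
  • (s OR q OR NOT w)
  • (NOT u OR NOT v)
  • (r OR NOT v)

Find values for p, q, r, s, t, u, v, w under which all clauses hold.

Try p = False.
  then s is forced to True.
  then v is forced to True.
  then q is forced to True.
  then t is forced to False.
  then r is forced to True.
  then u is forced to False.
  then w is forced to True.
Every clause has at least one true literal under this assignment.

p=F, q=T, r=T, s=T, t=F, u=F, v=T, w=T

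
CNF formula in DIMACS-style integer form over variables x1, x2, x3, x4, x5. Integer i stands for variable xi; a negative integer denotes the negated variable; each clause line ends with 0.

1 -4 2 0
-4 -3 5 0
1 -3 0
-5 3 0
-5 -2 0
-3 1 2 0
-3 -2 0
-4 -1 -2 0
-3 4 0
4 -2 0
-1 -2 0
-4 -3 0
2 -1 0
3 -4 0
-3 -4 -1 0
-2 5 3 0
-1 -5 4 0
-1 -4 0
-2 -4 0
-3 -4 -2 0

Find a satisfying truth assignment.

x1=F, x2=F, x3=F, x4=F, x5=F

Check each clause:
  1. {x1, ¬x4, x2} — ¬x4 is true.
  2. {x5, ¬x3, ¬x4} — ¬x4 is true.
  3. {¬x3, x1} — ¬x3 is true.
  4. {x3, ¬x5} — ¬x5 is true.
  5. {¬x5, ¬x2} — ¬x5 is true.
  6. {¬x3, x1, x2} — ¬x3 is true.
  7. {¬x2, ¬x3} — ¬x3 is true.
  8. {¬x4, ¬x1, ¬x2} — ¬x4 is true.
  9. {¬x3, x4} — ¬x3 is true.
  10. {¬x2, x4} — ¬x2 is true.
  11. {¬x1, ¬x2} — ¬x1 is true.
  12. {¬x3, ¬x4} — ¬x4 is true.
  13. {¬x1, x2} — ¬x1 is true.
  14. {¬x4, x3} — ¬x4 is true.
  15. {¬x1, ¬x3, ¬x4} — ¬x4 is true.
  16. {¬x2, x3, x5} — ¬x2 is true.
  17. {¬x5, ¬x1, x4} — ¬x5 is true.
  18. {¬x1, ¬x4} — ¬x4 is true.
  19. {¬x2, ¬x4} — ¬x4 is true.
  20. {¬x4, ¬x3, ¬x2} — ¬x4 is true.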